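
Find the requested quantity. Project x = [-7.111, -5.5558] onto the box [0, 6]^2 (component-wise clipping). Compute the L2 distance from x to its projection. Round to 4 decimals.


Project each component onto [0, 6].
clip(-7.111) = 0.0, clip(-5.5558) = 0.0
Projection = [0.0, 0.0]
Squared diffs: [50.5663, 30.8669]
Distance = sqrt(81.4332) = 9.024


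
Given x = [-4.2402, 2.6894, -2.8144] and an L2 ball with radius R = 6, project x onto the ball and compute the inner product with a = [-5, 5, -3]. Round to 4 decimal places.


Step 1: Compute ||x|| (intermediates to 6 decimals).
||x|| = sqrt((-4.2402)^2 + 2.6894^2 + (-2.8144)^2) = 5.756129
Step 2: Project.
Since ||x|| <= R, proj = x (no scaling needed).
proj(x) = [-4.2402, 2.6894, -2.8144]
Step 3: Dot product.
a^T * proj(x) = -5*(-4.2402) + 5*2.6894 - 3*(-2.8144) = 43.0912


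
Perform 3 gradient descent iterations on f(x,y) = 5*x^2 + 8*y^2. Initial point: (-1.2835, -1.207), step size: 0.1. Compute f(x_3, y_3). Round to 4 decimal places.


Gradient descent on f(x,y) = 5*x^2 + 8*y^2.
Starting point: (-1.2835, -1.207), alpha = 0.1
Step 1: grad_x = 2*5*-1.2835 = -12.835, grad_y = 2*8*-1.207 = -19.312
  x_1 = -1.2835 - 0.1*-12.835 = 0.0
  y_1 = -1.207 - 0.1*-19.312 = 0.7242
Step 2: grad_x = 2*5*0.0 = 0.0, grad_y = 2*8*0.7242 = 11.5872
  x_2 = 0.0 - 0.1*0.0 = 0.0
  y_2 = 0.7242 - 0.1*11.5872 = -0.4345
Step 3: grad_x = 2*5*0.0 = 0.0, grad_y = 2*8*-0.4345 = -6.9523
  x_3 = 0.0 - 0.1*0.0 = 0.0
  y_3 = -0.4345 - 0.1*-6.9523 = 0.2607
f(0.0, 0.2607) = 5*0.0^2 + 8*0.2607^2 = 0.5438


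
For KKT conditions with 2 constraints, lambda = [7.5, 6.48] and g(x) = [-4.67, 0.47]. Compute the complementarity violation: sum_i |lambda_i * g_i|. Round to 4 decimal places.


KKT complementary slackness check:
lambda_1 * g_1 = 7.5 * -4.67 = -35.025
lambda_2 * g_2 = 6.48 * 0.47 = 3.0456
Total violation = 35.025 + 3.0456 = 38.0706


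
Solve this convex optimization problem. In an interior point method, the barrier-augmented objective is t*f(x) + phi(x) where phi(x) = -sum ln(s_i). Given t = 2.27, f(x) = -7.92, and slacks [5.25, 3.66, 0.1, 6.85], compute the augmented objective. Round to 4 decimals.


Step 1: Compute log-barrier.
ln values: [1.6582, 1.2975, -2.3026, 1.9242]
phi = -(1.6582 + 1.2975 - 2.3026 + 1.9242) = -2.5774
Step 2: Compute augmented objective.
t*f(x) = 2.27*-7.92 = -17.9784
Total = -17.9784 - 2.5774 = -20.5558


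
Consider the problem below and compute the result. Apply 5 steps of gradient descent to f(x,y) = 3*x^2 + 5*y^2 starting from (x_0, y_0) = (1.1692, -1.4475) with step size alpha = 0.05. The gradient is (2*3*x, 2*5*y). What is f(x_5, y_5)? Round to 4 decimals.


Gradient descent on f(x,y) = 3*x^2 + 5*y^2.
Starting point: (1.1692, -1.4475), alpha = 0.05
Step 1: grad_x = 2*3*1.1692 = 7.0152, grad_y = 2*5*-1.4475 = -14.475
  x_1 = 1.1692 - 0.05*7.0152 = 0.8184
  y_1 = -1.4475 - 0.05*-14.475 = -0.7238
Step 2: grad_x = 2*3*0.8184 = 4.9106, grad_y = 2*5*-0.7238 = -7.2375
  x_2 = 0.8184 - 0.05*4.9106 = 0.5729
  y_2 = -0.7238 - 0.05*-7.2375 = -0.3619
Step 3: grad_x = 2*3*0.5729 = 3.4374, grad_y = 2*5*-0.3619 = -3.6188
  x_3 = 0.5729 - 0.05*3.4374 = 0.401
  y_3 = -0.3619 - 0.05*-3.6188 = -0.1809
Step 4: grad_x = 2*3*0.401 = 2.4062, grad_y = 2*5*-0.1809 = -1.8094
  x_4 = 0.401 - 0.05*2.4062 = 0.2807
  y_4 = -0.1809 - 0.05*-1.8094 = -0.0905
Step 5: grad_x = 2*3*0.2807 = 1.6843, grad_y = 2*5*-0.0905 = -0.9047
  x_5 = 0.2807 - 0.05*1.6843 = 0.1965
  y_5 = -0.0905 - 0.05*-0.9047 = -0.0452
f(0.1965, -0.0452) = 3*0.1965^2 + 5*(-0.0452)^2 = 0.1261


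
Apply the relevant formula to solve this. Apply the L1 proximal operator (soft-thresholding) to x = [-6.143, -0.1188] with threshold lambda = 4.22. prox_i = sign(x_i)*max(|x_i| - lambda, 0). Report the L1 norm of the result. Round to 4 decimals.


Soft-thresholding with lambda = 4.22:
prox(-6.143) = sign(-6.143)*max(|-6.143| - 4.22, 0) = -1.923
prox(-0.1188) = sign(-0.1188)*max(|-0.1188| - 4.22, 0) = 0.0
prox(x) = [-1.923, 0.0]
||prox(x)||_1 = 1.923 + 0.0 = 1.923


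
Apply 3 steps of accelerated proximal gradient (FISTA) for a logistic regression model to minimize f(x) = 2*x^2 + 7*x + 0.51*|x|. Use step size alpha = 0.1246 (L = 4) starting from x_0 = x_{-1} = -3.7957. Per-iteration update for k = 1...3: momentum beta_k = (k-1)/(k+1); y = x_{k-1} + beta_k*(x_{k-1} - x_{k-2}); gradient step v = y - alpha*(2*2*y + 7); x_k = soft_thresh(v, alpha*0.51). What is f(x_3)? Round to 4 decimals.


FISTA on f(x) = 2*x^2 + 7*x + 0.51*|x|
L = 4, alpha = 0.1246
Iteration 1: beta = 0.0, y = -3.7957 + 0.0*(-3.7957 + 3.7957) = -3.7957
  grad(y) = -8.1828, v = y - alpha*grad = -2.7761
  prox(v) = soft_thresh(-2.7761, 0.0635) = -2.7126
Iteration 2: beta = 0.3333, y = -2.7126 + 0.3333*(-2.7126 + 3.7957) = -2.3515
  grad(y) = -2.4061, v = y - alpha*grad = -2.0517
  prox(v) = soft_thresh(-2.0517, 0.0635) = -1.9882
Iteration 3: beta = 0.5, y = -1.9882 + 0.5*(-1.9882 + 2.7126) = -1.626
  grad(y) = 0.496, v = y - alpha*grad = -1.6878
  prox(v) = soft_thresh(-1.6878, 0.0635) = -1.6242
f(x_3) = 2*(-1.6242)^2 + 7*(-1.6242) + 0.51*|-1.6242| = -5.265


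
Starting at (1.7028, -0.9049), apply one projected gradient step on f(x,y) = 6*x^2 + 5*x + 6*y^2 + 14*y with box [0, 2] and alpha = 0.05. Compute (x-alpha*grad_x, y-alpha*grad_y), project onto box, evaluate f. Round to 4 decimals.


Step 1: Compute gradient at (1.7028, -0.9049).
grad_x = 2*6*1.7028 + 5 = 25.4336
grad_y = 2*6*-0.9049 + 14 = 3.1412
Step 2: Gradient step.
x_raw = 1.7028 - 0.05*25.4336 = 0.4311
y_raw = -0.9049 - 0.05*3.1412 = -1.062
Step 3: Project onto [0, 2].
x_proj = clip(0.4311) = 0.4311
y_proj = clip(-1.062) = 0.0
Step 4: Evaluate f.
f(0.4311, 0.0) = 3.2708


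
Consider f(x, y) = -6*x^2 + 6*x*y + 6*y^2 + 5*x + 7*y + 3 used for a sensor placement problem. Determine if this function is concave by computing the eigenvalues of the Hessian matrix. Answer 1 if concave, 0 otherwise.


The Hessian of f(x,y) = -6*x^2 + 6*x*y + 6*y^2 + 5*x + 7*y + 3 is:
H = [[-12, 6], [6, 12]]
Trace = -12 + 12 = 0
Determinant = -12*12 - (6)^2 = -180
Discriminant = (0)^2 - 4*-180 = 720.0
Eigenvalues: lambda_1 = -13.4164, lambda_2 = 13.4164
The function is not concave.

0


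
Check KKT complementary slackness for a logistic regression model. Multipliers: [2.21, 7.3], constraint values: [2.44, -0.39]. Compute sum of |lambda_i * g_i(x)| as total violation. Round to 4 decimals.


KKT complementary slackness check:
lambda_1 * g_1 = 2.21 * 2.44 = 5.3924
lambda_2 * g_2 = 7.3 * -0.39 = -2.847
Total violation = 5.3924 + 2.847 = 8.2394


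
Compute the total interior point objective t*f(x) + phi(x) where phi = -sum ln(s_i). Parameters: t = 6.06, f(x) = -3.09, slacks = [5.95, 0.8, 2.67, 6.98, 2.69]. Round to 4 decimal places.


Step 1: Compute log-barrier.
ln values: [1.7834, -0.2231, 0.9821, 1.943, 0.9895]
phi = -(1.7834 - 0.2231 + 0.9821 + 1.943 + 0.9895) = -5.4749
Step 2: Compute augmented objective.
t*f(x) = 6.06*-3.09 = -18.7254
Total = -18.7254 - 5.4749 = -24.2003


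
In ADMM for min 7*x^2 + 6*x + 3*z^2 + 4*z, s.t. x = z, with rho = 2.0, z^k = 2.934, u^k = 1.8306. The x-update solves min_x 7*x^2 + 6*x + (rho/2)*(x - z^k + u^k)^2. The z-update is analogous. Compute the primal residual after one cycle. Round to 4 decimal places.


ADMM iteration with rho = 2.0, z^k = 2.934, u^k = 1.8306
Step 1: x-update.
Minimize 7*x^2 + 6*x + (2.0/2)*(x - 2.934 + 1.8306)^2
FOC: (2*7 + 2.0)*x = -6 + 2.0*(2.934 - 1.8306)
x^{k+1} = -0.2371
Step 2: z-update.
Minimize 3*z^2 + 4*z + (2.0/2)*(-0.2371 - z + 1.8306)^2
FOC: (2*3 + 2.0)*z = -4 + 2.0*(-0.2371 + 1.8306)
z^{k+1} = -0.1016
Step 3: u-update.
u^{k+1} = 1.8306 - 0.2371 + 0.1016 = 1.6951
Step 4: Primal residual = |-0.2371 + 0.1016| = 0.1355


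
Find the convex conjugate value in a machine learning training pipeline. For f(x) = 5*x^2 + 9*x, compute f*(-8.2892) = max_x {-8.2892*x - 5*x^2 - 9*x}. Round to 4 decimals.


f*(y) = sup_x {y*x - a*x^2 - b*x} = sup_x {(y-b)*x - a*x^2}
FOC: (y - b) - 2a*x = 0 => x* = (y - b)/(2a)
x* = (-8.2892 - 9)/(2*5) = -1.7289
f*(-8.2892) = (y-b)^2/(4a) = (-8.2892 - 9)^2/(4*5)
= 298.9164/20 = 14.9458


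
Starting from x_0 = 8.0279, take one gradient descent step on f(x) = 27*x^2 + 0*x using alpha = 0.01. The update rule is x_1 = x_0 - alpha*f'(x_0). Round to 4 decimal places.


We compute the gradient at x_0 and apply the update.
f'(x) = 54*x + 0
f'(8.0279) = 54*8.0279 + 0 = 433.5066
x_1 = 8.0279 - 0.01*433.5066 = 3.6928


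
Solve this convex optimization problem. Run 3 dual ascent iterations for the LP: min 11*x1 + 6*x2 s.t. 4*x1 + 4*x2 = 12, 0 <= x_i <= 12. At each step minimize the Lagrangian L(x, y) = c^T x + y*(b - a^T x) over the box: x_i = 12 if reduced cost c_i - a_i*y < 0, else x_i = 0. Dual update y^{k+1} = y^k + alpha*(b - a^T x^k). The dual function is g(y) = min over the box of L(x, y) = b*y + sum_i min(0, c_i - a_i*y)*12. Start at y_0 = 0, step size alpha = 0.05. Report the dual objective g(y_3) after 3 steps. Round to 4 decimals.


Dual ascent for LP: min 11*x1 + 6*x2, 4*x1 + 4*x2 = 12, 0 <= x_i <= 12
Step 1: y^k = 0.0, reduced costs: (11.0, 6.0)
  x^k = (0.0, 0.0), subgradient = b - a^T x = 12.0
  y^{k+1} = 0.0 + 0.05*12.0 = 0.6
Step 2: y^k = 0.6, reduced costs: (8.6, 3.6)
  x^k = (0.0, 0.0), subgradient = b - a^T x = 12.0
  y^{k+1} = 0.6 + 0.05*12.0 = 1.2
Step 3: y^k = 1.2, reduced costs: (6.2, 1.2)
  x^k = (0.0, 0.0), subgradient = b - a^T x = 12.0
  y^{k+1} = 1.2 + 0.05*12.0 = 1.8
Dual objective at y_3 = 1.8: reduced costs (3.8, -1.2), box minimizer x = (0.0, 12.0)
g(y_3) = b*y + (c1 - a1*y)*x1 + (c2 - a2*y)*x2 = 12*1.8 + 3.8*0.0 + (-1.2)*12.0 = 21.6 + 0.0 - 14.4 = 7.2


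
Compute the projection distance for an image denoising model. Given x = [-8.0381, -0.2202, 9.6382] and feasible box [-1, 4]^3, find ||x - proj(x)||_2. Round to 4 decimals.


Project each component onto [-1, 4].
clip(-8.0381) = -1.0, clip(-0.2202) = -0.2202, clip(9.6382) = 4.0
Projection = [-1.0, -0.2202, 4.0]
Squared diffs: [49.5349, 0.0, 31.7893]
Distance = sqrt(81.3242) = 9.018


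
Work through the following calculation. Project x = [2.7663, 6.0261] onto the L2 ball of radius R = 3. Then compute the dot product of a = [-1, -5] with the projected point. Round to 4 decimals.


Step 1: Compute ||x|| (intermediates to 6 decimals).
||x|| = sqrt(2.7663^2 + 6.0261^2) = 6.630709
Step 2: Project.
Since ||x|| > R, scale = R/||x|| = 3/6.630709 = 0.45244, proj(x) = scale * x
proj(x) = [1.251585, 2.726449]
Step 3: Dot product.
a^T * proj(x) = -1*1.251585 - 5*2.726449 = -14.8838


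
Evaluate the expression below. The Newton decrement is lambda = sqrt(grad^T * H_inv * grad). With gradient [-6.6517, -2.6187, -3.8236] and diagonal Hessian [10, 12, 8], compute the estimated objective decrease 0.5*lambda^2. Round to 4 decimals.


Step 1: H is diagonal, so H^(-1) * g = [-0.6652, -0.2182, -0.478].
Step 2: g^T H^(-1) g = sum_i g_i^2 / H_ii
  = (-6.6517)^2/10 + (-2.6187)^2/12 + (-3.8236)^2/8
  = 4.4245 + 0.5715 + 1.8275 = 6.8235
Step 3: Objective decrease = 0.5 * g^T H^(-1) g = 3.4117


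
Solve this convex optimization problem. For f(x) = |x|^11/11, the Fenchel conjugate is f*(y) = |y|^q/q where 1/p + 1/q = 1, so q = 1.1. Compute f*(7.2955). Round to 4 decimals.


The conjugate exponent q satisfies 1/p + 1/q = 1.
p = 11, so q = 11/(11 - 1) = 1.1
|y|^q = 7.2955^1.1 = 8.8994
f*(7.2955) = 8.8994 / 1.1 = 8.0904


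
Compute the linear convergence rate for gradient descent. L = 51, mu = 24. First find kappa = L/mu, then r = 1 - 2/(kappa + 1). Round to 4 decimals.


Step 1: Compute the condition number.
kappa = L/mu = 51/24 = 2.125
Step 2: Compute the convergence rate.
r = 1 - 2/(kappa + 1) = 1 - 2*mu/(L + mu) = (L - mu)/(L + mu) = 27/75 = 0.36


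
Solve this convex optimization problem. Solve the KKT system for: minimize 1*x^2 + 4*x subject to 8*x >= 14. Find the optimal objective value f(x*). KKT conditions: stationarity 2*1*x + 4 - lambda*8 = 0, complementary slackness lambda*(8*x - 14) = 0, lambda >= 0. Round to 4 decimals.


Step 1: Try lambda = 0 (constraint inactive).
x_unc = -4/(2*1) = -2.0
Check: 8*-2.0 = -16.0 < 14 -- violated!
Step 2: Constraint must be active: 8*x = 14
x* = 14/8 = 1.75
lambda = (2*1*1.75 + 4)/8 = 0.9375
Step 3: Compute optimal value.
f(x*) = 1*1.75^2 + 4*1.75 = 10.0625


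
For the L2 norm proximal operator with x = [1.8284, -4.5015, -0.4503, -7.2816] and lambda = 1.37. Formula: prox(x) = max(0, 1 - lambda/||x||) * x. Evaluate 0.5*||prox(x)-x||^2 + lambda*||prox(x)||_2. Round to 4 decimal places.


Step 1: Compute ||x||.
||x|| = 8.7653
Step 2: Compute scaling factor.
scale = max(0, 1 - 1.37/8.7653) = 0.8437
Step 3: prox(x) = [1.5426, -3.7979, -0.3799, -6.1435]
||prox(x)|| = 7.3953
Step 4: Proximal objective.
0.5*||prox-x||^2 = 0.9385
lambda*||prox|| = 10.1316
Total = 11.0701


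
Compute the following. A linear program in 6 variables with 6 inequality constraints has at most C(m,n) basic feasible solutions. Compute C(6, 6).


Each vertex corresponds to some choice of n active constraints out of m, so the number of vertices is at most C(m, n) = m! / (n!(m-n)!).
m = 6, n = 6
Numerator: 6 * 5 * 4 * 3 * 2 * 1
Denominator: 6! = 720
C(6, 6) = 1


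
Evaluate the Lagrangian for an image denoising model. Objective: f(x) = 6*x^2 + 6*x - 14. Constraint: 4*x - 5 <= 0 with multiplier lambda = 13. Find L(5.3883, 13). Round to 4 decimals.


Step 1: Evaluate f(x).
f(5.3883) = 6*5.3883^2 + 6*5.3883 - 14 = 192.5325
Step 2: Evaluate g(x).
g(5.3883) = 4*5.3883 - 5 = 16.5532
Step 3: Compute Lagrangian.
L = 192.5325 + 13*16.5532 = 407.7241


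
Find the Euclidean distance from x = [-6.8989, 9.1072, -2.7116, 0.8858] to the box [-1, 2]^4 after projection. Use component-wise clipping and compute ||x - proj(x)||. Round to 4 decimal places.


Project each component onto [-1, 2].
clip(-6.8989) = -1.0, clip(9.1072) = 2.0, clip(-2.7116) = -1.0, clip(0.8858) = 0.8858
Projection = [-1.0, 2.0, -1.0, 0.8858]
Squared diffs: [34.797, 50.5123, 2.9296, 0.0]
Distance = sqrt(88.2389) = 9.3936


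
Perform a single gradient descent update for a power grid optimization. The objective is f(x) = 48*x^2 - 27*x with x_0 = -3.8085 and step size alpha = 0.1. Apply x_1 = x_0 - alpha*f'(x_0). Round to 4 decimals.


We compute the gradient at x_0 and apply the update.
f'(x) = 96*x - 27
f'(-3.8085) = 96*-3.8085 - 27 = -392.616
x_1 = -3.8085 - 0.1*-392.616 = 35.4531


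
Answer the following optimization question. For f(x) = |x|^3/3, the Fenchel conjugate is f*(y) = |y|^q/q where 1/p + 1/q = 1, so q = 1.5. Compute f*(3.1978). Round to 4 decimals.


The conjugate exponent q satisfies 1/p + 1/q = 1.
p = 3, so q = 3/(3 - 1) = 1.5
|y|^q = 3.1978^1.5 = 5.7184
f*(3.1978) = 5.7184 / 1.5 = 3.8123


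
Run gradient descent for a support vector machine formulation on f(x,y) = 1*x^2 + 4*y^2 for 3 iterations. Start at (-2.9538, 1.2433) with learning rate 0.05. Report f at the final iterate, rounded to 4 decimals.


Gradient descent on f(x,y) = 1*x^2 + 4*y^2.
Starting point: (-2.9538, 1.2433), alpha = 0.05
Step 1: grad_x = 2*1*-2.9538 = -5.9076, grad_y = 2*4*1.2433 = 9.9464
  x_1 = -2.9538 - 0.05*-5.9076 = -2.6584
  y_1 = 1.2433 - 0.05*9.9464 = 0.746
Step 2: grad_x = 2*1*-2.6584 = -5.3168, grad_y = 2*4*0.746 = 5.9678
  x_2 = -2.6584 - 0.05*-5.3168 = -2.3926
  y_2 = 0.746 - 0.05*5.9678 = 0.4476
Step 3: grad_x = 2*1*-2.3926 = -4.7852, grad_y = 2*4*0.4476 = 3.5807
  x_3 = -2.3926 - 0.05*-4.7852 = -2.1533
  y_3 = 0.4476 - 0.05*3.5807 = 0.2686
f(-2.1533, 0.2686) = 1*(-2.1533)^2 + 4*0.2686^2 = 4.9253


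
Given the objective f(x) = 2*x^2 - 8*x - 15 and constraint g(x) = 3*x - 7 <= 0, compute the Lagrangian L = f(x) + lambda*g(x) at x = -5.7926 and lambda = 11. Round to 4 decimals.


Step 1: Evaluate f(x).
f(-5.7926) = 2*(-5.7926)^2 - 8*(-5.7926) - 15 = 98.4492
Step 2: Evaluate g(x).
g(-5.7926) = 3*-5.7926 - 7 = -24.3778
Step 3: Compute Lagrangian.
L = 98.4492 + 11*-24.3778 = -169.7066


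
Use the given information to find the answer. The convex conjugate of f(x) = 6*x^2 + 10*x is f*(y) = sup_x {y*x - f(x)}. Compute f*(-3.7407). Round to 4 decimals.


f*(y) = sup_x {y*x - a*x^2 - b*x} = sup_x {(y-b)*x - a*x^2}
FOC: (y - b) - 2a*x = 0 => x* = (y - b)/(2a)
x* = (-3.7407 - 10)/(2*6) = -1.1451
f*(-3.7407) = (y-b)^2/(4a) = (-3.7407 - 10)^2/(4*6)
= 188.8068/24 = 7.867


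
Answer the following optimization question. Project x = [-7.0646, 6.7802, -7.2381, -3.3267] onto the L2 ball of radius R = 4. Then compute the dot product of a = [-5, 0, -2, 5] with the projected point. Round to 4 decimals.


Step 1: Compute ||x|| (intermediates to 6 decimals).
||x|| = sqrt((-7.0646)^2 + 6.7802^2 + (-7.2381)^2 + (-3.3267)^2) = 12.622865
Step 2: Project.
Since ||x|| > R, scale = R/||x|| = 4/12.622865 = 0.316885, proj(x) = scale * x
proj(x) = [-2.238666, 2.148544, -2.293645, -1.054181]
Step 3: Dot product.
a^T * proj(x) = -5*(-2.238666) + 0*2.148544 - 2*(-2.293645) + 5*(-1.054181) = 10.5097


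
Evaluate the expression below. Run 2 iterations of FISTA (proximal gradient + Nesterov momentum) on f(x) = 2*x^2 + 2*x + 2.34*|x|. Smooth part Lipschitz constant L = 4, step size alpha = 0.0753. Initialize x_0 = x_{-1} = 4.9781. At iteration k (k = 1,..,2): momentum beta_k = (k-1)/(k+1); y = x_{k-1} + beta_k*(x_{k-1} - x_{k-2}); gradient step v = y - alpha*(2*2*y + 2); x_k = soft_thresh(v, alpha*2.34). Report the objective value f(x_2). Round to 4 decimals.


FISTA on f(x) = 2*x^2 + 2*x + 2.34*|x|
L = 4, alpha = 0.0753
Iteration 1: beta = 0.0, y = 4.9781 + 0.0*(4.9781 - 4.9781) = 4.9781
  grad(y) = 21.9124, v = y - alpha*grad = 3.3281
  prox(v) = soft_thresh(3.3281, 0.1762) = 3.1519
Iteration 2: beta = 0.3333, y = 3.1519 + 0.3333*(3.1519 - 4.9781) = 2.5432
  grad(y) = 12.1726, v = y - alpha*grad = 1.6266
  prox(v) = soft_thresh(1.6266, 0.1762) = 1.4504
f(x_2) = 2*1.4504^2 + 2*1.4504 + 2.34*|1.4504| = 10.5016


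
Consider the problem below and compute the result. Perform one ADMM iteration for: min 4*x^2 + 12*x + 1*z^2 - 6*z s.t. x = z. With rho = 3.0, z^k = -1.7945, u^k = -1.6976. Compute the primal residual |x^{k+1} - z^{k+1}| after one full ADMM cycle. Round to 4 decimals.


ADMM iteration with rho = 3.0, z^k = -1.7945, u^k = -1.6976
Step 1: x-update.
Minimize 4*x^2 + 12*x + (3.0/2)*(x + 1.7945 - 1.6976)^2
FOC: (2*4 + 3.0)*x = -12 + 3.0*(-1.7945 + 1.6976)
x^{k+1} = -1.1173
Step 2: z-update.
Minimize 1*z^2 - 6*z + (3.0/2)*(-1.1173 - z - 1.6976)^2
FOC: (2*1 + 3.0)*z = 6 + 3.0*(-1.1173 - 1.6976)
z^{k+1} = -0.489
Step 3: u-update.
u^{k+1} = -1.6976 - 1.1173 + 0.489 = -2.326
Step 4: Primal residual = |-1.1173 + 0.489| = 0.6284


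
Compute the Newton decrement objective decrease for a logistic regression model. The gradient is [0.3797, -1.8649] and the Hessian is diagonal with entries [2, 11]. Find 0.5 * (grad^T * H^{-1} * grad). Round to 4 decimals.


Step 1: H is diagonal, so H^(-1) * g = [0.1899, -0.1695].
Step 2: g^T H^(-1) g = sum_i g_i^2 / H_ii
  = (0.3797)^2/2 + (-1.8649)^2/11
  = 0.0721 + 0.3162 = 0.3883
Step 3: Objective decrease = 0.5 * g^T H^(-1) g = 0.1941


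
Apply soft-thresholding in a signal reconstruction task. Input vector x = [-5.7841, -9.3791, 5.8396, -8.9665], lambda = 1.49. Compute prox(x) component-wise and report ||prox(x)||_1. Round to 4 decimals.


Soft-thresholding with lambda = 1.49:
prox(-5.7841) = sign(-5.7841)*max(|-5.7841| - 1.49, 0) = -4.2941
prox(-9.3791) = sign(-9.3791)*max(|-9.3791| - 1.49, 0) = -7.8891
prox(5.8396) = sign(5.8396)*max(|5.8396| - 1.49, 0) = 4.3496
prox(-8.9665) = sign(-8.9665)*max(|-8.9665| - 1.49, 0) = -7.4765
prox(x) = [-4.2941, -7.8891, 4.3496, -7.4765]
||prox(x)||_1 = 4.2941 + 7.8891 + 4.3496 + 7.4765 = 24.0093


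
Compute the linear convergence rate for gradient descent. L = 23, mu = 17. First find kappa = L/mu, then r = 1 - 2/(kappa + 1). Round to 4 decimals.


Step 1: Compute the condition number.
kappa = L/mu = 23/17 = 1.3529
Step 2: Compute the convergence rate.
r = 1 - 2/(kappa + 1) = 1 - 2*mu/(L + mu) = (L - mu)/(L + mu) = 6/40 = 0.15


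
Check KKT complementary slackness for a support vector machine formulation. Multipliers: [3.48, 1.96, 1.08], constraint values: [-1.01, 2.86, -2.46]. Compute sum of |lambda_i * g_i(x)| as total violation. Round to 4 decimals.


KKT complementary slackness check:
lambda_1 * g_1 = 3.48 * -1.01 = -3.5148
lambda_2 * g_2 = 1.96 * 2.86 = 5.6056
lambda_3 * g_3 = 1.08 * -2.46 = -2.6568
Total violation = 3.5148 + 5.6056 + 2.6568 = 11.7772


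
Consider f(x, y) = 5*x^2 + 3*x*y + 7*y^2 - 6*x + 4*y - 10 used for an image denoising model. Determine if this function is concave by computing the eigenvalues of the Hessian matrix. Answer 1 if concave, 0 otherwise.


The Hessian of f(x,y) = 5*x^2 + 3*x*y + 7*y^2 - 6*x + 4*y - 10 is:
H = [[10, 3], [3, 14]]
Trace = 10 + 14 = 24
Determinant = 10*14 - (3)^2 = 131
Discriminant = (24)^2 - 4*131 = 52.0
Eigenvalues: lambda_1 = 8.3944, lambda_2 = 15.6056
The function is not concave.

0


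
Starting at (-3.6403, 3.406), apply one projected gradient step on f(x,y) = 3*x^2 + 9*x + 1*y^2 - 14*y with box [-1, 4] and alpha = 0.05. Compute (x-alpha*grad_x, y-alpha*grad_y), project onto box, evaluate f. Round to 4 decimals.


Step 1: Compute gradient at (-3.6403, 3.406).
grad_x = 2*3*-3.6403 + 9 = -12.8418
grad_y = 2*1*3.406 - 14 = -7.188
Step 2: Gradient step.
x_raw = -3.6403 - 0.05*-12.8418 = -2.9982
y_raw = 3.406 - 0.05*-7.188 = 3.7654
Step 3: Project onto [-1, 4].
x_proj = clip(-2.9982) = -1.0
y_proj = clip(3.7654) = 3.7654
Step 4: Evaluate f.
f(-1.0, 3.7654) = -44.5374


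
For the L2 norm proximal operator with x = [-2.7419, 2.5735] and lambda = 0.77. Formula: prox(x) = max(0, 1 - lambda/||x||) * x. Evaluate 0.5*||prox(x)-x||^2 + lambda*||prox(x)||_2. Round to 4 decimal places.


Step 1: Compute ||x||.
||x|| = 3.7604
Step 2: Compute scaling factor.
scale = max(0, 1 - 0.77/3.7604) = 0.7952
Step 3: prox(x) = [-2.1805, 2.0465]
||prox(x)|| = 2.9904
Step 4: Proximal objective.
0.5*||prox-x||^2 = 0.2965
lambda*||prox|| = 2.3026
Total = 2.5991


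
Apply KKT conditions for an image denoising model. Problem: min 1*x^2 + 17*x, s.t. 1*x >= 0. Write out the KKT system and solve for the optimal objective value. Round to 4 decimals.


Step 1: Try lambda = 0 (constraint inactive).
x_unc = -17/(2*1) = -8.5
Check: 1*-8.5 = -8.5 < 0 -- violated!
Step 2: Constraint must be active: 1*x = 0
x* = 0/1 = 0.0
lambda = (2*1*0.0 + 17)/1 = 17.0
Step 3: Compute optimal value.
f(x*) = 1*0.0^2 + 17*0.0 = 0.0


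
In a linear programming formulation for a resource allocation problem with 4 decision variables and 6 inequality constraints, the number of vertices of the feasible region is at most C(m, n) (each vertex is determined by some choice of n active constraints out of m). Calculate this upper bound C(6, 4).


Each vertex corresponds to some choice of n active constraints out of m, so the number of vertices is at most C(m, n) = m! / (n!(m-n)!).
m = 6, n = 4
Numerator: 6 * 5 * 4 * 3
Denominator: 4! = 24
C(6, 4) = 15


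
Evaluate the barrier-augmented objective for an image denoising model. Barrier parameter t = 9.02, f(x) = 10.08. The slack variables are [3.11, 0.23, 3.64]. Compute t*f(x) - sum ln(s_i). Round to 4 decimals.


Step 1: Compute log-barrier.
ln values: [1.1346, -1.4697, 1.292]
phi = -(1.1346 - 1.4697 + 1.292) = -0.9569
Step 2: Compute augmented objective.
t*f(x) = 9.02*10.08 = 90.9216
Total = 90.9216 - 0.9569 = 89.9647


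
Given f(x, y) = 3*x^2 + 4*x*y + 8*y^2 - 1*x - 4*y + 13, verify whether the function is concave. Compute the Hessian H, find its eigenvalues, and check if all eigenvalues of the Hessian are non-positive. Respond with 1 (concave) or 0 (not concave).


The Hessian of f(x,y) = 3*x^2 + 4*x*y + 8*y^2 - 1*x - 4*y + 13 is:
H = [[6, 4], [4, 16]]
Trace = 6 + 16 = 22
Determinant = 6*16 - (4)^2 = 80
Discriminant = (22)^2 - 4*80 = 164.0
Eigenvalues: lambda_1 = 4.5969, lambda_2 = 17.4031
The function is not concave.

0


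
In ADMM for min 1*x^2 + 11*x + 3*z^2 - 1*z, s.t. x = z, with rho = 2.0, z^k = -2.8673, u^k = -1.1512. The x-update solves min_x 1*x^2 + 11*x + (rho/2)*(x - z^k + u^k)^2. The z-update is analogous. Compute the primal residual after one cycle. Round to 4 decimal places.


ADMM iteration with rho = 2.0, z^k = -2.8673, u^k = -1.1512
Step 1: x-update.
Minimize 1*x^2 + 11*x + (2.0/2)*(x + 2.8673 - 1.1512)^2
FOC: (2*1 + 2.0)*x = -11 + 2.0*(-2.8673 + 1.1512)
x^{k+1} = -3.6081
Step 2: z-update.
Minimize 3*z^2 - 1*z + (2.0/2)*(-3.6081 - z - 1.1512)^2
FOC: (2*3 + 2.0)*z = 1 + 2.0*(-3.6081 - 1.1512)
z^{k+1} = -1.0648
Step 3: u-update.
u^{k+1} = -1.1512 - 3.6081 + 1.0648 = -3.6944
Step 4: Primal residual = |-3.6081 + 1.0648| = 2.5432


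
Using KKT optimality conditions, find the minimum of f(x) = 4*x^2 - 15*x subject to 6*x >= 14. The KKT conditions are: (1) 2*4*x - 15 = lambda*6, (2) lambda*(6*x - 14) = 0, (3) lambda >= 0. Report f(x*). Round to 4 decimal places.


Step 1: Try lambda = 0 (constraint inactive).
x_unc = 15/(2*4) = 1.875
Check: 6*1.875 = 11.25 < 14 -- violated!
Step 2: Constraint must be active: 6*x = 14
x* = 14/6 = 7/3 = 2.3333 (rounded; the exact value 7/3 is used below)
lambda = (2*4*(7/3) - 15)/6 = 0.6111
Step 3: Compute optimal value.
f(x*) = 4*(7/3)^2 - 15*(7/3) = -13.2222


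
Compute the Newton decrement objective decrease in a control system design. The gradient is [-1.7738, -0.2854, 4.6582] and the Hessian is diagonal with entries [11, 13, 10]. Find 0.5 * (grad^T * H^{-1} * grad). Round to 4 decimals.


Step 1: H is diagonal, so H^(-1) * g = [-0.1613, -0.022, 0.4658].
Step 2: g^T H^(-1) g = sum_i g_i^2 / H_ii
  = (-1.7738)^2/11 + (-0.2854)^2/13 + (4.6582)^2/10
  = 0.286 + 0.0063 + 2.1699 = 2.4622
Step 3: Objective decrease = 0.5 * g^T H^(-1) g = 1.2311


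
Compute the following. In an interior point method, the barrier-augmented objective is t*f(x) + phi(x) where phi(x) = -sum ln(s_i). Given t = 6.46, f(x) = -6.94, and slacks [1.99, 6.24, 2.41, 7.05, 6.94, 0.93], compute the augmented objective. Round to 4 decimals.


Step 1: Compute log-barrier.
ln values: [0.6881, 1.831, 0.8796, 1.953, 1.9373, -0.0726]
phi = -(0.6881 + 1.831 + 0.8796 + 1.953 + 1.9373 - 0.0726) = -7.2165
Step 2: Compute augmented objective.
t*f(x) = 6.46*-6.94 = -44.8324
Total = -44.8324 - 7.2165 = -52.0489


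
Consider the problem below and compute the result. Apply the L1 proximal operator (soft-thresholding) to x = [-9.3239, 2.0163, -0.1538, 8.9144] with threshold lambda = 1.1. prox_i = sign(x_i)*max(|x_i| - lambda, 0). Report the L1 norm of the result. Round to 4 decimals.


Soft-thresholding with lambda = 1.1:
prox(-9.3239) = sign(-9.3239)*max(|-9.3239| - 1.1, 0) = -8.2239
prox(2.0163) = sign(2.0163)*max(|2.0163| - 1.1, 0) = 0.9163
prox(-0.1538) = sign(-0.1538)*max(|-0.1538| - 1.1, 0) = 0.0
prox(8.9144) = sign(8.9144)*max(|8.9144| - 1.1, 0) = 7.8144
prox(x) = [-8.2239, 0.9163, 0.0, 7.8144]
||prox(x)||_1 = 8.2239 + 0.9163 + 0.0 + 7.8144 = 16.9546


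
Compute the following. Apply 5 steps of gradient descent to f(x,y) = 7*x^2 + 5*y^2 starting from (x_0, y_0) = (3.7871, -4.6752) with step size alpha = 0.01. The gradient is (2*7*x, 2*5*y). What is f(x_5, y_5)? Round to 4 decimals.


Gradient descent on f(x,y) = 7*x^2 + 5*y^2.
Starting point: (3.7871, -4.6752), alpha = 0.01
Step 1: grad_x = 2*7*3.7871 = 53.0194, grad_y = 2*5*-4.6752 = -46.752
  x_1 = 3.7871 - 0.01*53.0194 = 3.2569
  y_1 = -4.6752 - 0.01*-46.752 = -4.2077
Step 2: grad_x = 2*7*3.2569 = 45.5967, grad_y = 2*5*-4.2077 = -42.0768
  x_2 = 3.2569 - 0.01*45.5967 = 2.8009
  y_2 = -4.2077 - 0.01*-42.0768 = -3.7869
Step 3: grad_x = 2*7*2.8009 = 39.2131, grad_y = 2*5*-3.7869 = -37.8691
  x_3 = 2.8009 - 0.01*39.2131 = 2.4088
  y_3 = -3.7869 - 0.01*-37.8691 = -3.4082
Step 4: grad_x = 2*7*2.4088 = 33.7233, grad_y = 2*5*-3.4082 = -34.0822
  x_4 = 2.4088 - 0.01*33.7233 = 2.0716
  y_4 = -3.4082 - 0.01*-34.0822 = -3.0674
Step 5: grad_x = 2*7*2.0716 = 29.002, grad_y = 2*5*-3.0674 = -30.674
  x_5 = 2.0716 - 0.01*29.002 = 1.7816
  y_5 = -3.0674 - 0.01*-30.674 = -2.7607
f(1.7816, -2.7607) = 7*1.7816^2 + 5*(-2.7607)^2 = 60.3237


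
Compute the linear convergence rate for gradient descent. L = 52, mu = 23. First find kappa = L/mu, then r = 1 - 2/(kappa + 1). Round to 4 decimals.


Step 1: Compute the condition number.
kappa = L/mu = 52/23 = 2.2609
Step 2: Compute the convergence rate.
r = 1 - 2/(kappa + 1) = 1 - 2*mu/(L + mu) = (L - mu)/(L + mu) = 29/75 = 0.3867


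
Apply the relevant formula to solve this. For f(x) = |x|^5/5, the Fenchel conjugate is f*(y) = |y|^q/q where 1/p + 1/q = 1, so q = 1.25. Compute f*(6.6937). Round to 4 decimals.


The conjugate exponent q satisfies 1/p + 1/q = 1.
p = 5, so q = 5/(5 - 1) = 1.25
|y|^q = 6.6937^1.25 = 10.7667
f*(6.6937) = 10.7667 / 1.25 = 8.6134


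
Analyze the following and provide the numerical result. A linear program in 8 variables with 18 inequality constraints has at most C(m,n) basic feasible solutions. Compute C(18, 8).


Each vertex corresponds to some choice of n active constraints out of m, so the number of vertices is at most C(m, n) = m! / (n!(m-n)!).
m = 18, n = 8
Numerator: 18 * 17 * 16 * 15 * 14 * 13 * 12 * 11
Denominator: 8! = 40320
C(18, 8) = 43758


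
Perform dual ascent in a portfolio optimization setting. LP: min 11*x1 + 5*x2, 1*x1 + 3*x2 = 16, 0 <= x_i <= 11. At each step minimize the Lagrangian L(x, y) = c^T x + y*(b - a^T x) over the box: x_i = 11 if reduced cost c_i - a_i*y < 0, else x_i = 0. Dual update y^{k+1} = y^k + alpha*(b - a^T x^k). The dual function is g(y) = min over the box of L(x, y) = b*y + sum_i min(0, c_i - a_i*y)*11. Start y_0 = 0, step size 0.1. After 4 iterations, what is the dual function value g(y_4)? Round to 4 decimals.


Dual ascent for LP: min 11*x1 + 5*x2, 1*x1 + 3*x2 = 16, 0 <= x_i <= 11
Step 1: y^k = 0.0, reduced costs: (11.0, 5.0)
  x^k = (0.0, 0.0), subgradient = b - a^T x = 16.0
  y^{k+1} = 0.0 + 0.1*16.0 = 1.6
Step 2: y^k = 1.6, reduced costs: (9.4, 0.2)
  x^k = (0.0, 0.0), subgradient = b - a^T x = 16.0
  y^{k+1} = 1.6 + 0.1*16.0 = 3.2
Step 3: y^k = 3.2, reduced costs: (7.8, -4.6)
  x^k = (0.0, 11.0), subgradient = b - a^T x = -17.0
  y^{k+1} = 3.2 + 0.1*-17.0 = 1.5
Step 4: y^k = 1.5, reduced costs: (9.5, 0.5)
  x^k = (0.0, 0.0), subgradient = b - a^T x = 16.0
  y^{k+1} = 1.5 + 0.1*16.0 = 3.1
Dual objective at y_4 = 3.1: reduced costs (7.9, -4.3), box minimizer x = (0.0, 11.0)
g(y_4) = b*y + (c1 - a1*y)*x1 + (c2 - a2*y)*x2 = 16*3.1 + 7.9*0.0 + (-4.3)*11.0 = 49.6 + 0.0 - 47.3 = 2.3


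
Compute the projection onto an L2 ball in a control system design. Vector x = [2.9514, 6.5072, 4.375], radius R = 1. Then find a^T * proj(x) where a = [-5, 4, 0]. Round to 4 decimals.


Step 1: Compute ||x|| (intermediates to 6 decimals).
||x|| = sqrt(2.9514^2 + 6.5072^2 + 4.375^2) = 8.378248
Step 2: Project.
Since ||x|| > R, scale = R/||x|| = 1/8.378248 = 0.119357, proj(x) = scale * x
proj(x) = [0.35227, 0.77668, 0.522187]
Step 3: Dot product.
a^T * proj(x) = -5*0.35227 + 4*0.77668 + 0*0.522187 = 1.3454


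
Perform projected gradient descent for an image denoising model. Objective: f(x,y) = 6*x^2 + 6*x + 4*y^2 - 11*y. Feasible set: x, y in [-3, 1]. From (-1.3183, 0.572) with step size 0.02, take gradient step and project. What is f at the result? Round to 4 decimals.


Step 1: Compute gradient at (-1.3183, 0.572).
grad_x = 2*6*-1.3183 + 6 = -9.8196
grad_y = 2*4*0.572 - 11 = -6.424
Step 2: Gradient step.
x_raw = -1.3183 - 0.02*-9.8196 = -1.1219
y_raw = 0.572 - 0.02*-6.424 = 0.7005
Step 3: Project onto [-3, 1].
x_proj = clip(-1.1219) = -1.1219
y_proj = clip(0.7005) = 0.7005
Step 4: Evaluate f.
f(-1.1219, 0.7005) = -4.922


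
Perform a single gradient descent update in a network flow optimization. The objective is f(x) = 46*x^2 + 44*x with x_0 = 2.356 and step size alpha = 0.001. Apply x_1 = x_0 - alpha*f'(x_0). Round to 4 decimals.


We compute the gradient at x_0 and apply the update.
f'(x) = 92*x + 44
f'(2.356) = 92*2.356 + 44 = 260.752
x_1 = 2.356 - 0.001*260.752 = 2.0952


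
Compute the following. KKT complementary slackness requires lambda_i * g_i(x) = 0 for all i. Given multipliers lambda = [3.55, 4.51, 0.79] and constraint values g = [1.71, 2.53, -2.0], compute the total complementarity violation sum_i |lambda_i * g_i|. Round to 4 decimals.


KKT complementary slackness check:
lambda_1 * g_1 = 3.55 * 1.71 = 6.0705
lambda_2 * g_2 = 4.51 * 2.53 = 11.4103
lambda_3 * g_3 = 0.79 * -2.0 = -1.58
Total violation = 6.0705 + 11.4103 + 1.58 = 19.0608


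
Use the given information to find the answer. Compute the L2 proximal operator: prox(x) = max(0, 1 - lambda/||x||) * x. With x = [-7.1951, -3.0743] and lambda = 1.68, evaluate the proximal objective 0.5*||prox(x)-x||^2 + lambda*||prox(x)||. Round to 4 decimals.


Step 1: Compute ||x||.
||x|| = 7.8244
Step 2: Compute scaling factor.
scale = max(0, 1 - 1.68/7.8244) = 0.7853
Step 3: prox(x) = [-5.6502, -2.4142]
||prox(x)|| = 6.1444
Step 4: Proximal objective.
0.5*||prox-x||^2 = 1.4112
lambda*||prox|| = 10.3226
Total = 11.7337


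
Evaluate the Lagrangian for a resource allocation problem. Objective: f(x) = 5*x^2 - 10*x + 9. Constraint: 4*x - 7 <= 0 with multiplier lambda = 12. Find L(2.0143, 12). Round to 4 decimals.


Step 1: Evaluate f(x).
f(2.0143) = 5*2.0143^2 - 10*2.0143 + 9 = 9.144
Step 2: Evaluate g(x).
g(2.0143) = 4*2.0143 - 7 = 1.0572
Step 3: Compute Lagrangian.
L = 9.144 + 12*1.0572 = 21.8304


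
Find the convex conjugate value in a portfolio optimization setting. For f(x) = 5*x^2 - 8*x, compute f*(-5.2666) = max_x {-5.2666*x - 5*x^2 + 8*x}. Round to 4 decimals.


f*(y) = sup_x {y*x - a*x^2 - b*x} = sup_x {(y-b)*x - a*x^2}
FOC: (y - b) - 2a*x = 0 => x* = (y - b)/(2a)
x* = (-5.2666 + 8)/(2*5) = 0.2733
f*(-5.2666) = (y-b)^2/(4a) = (-5.2666 + 8)^2/(4*5)
= 7.4715/20 = 0.3736


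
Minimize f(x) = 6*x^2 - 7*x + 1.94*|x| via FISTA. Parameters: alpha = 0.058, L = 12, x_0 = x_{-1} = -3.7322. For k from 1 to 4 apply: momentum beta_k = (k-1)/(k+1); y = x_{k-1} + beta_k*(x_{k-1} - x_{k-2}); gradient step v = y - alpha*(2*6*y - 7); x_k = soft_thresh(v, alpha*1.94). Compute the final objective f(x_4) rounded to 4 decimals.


FISTA on f(x) = 6*x^2 - 7*x + 1.94*|x|
L = 12, alpha = 0.058
Iteration 1: beta = 0.0, y = -3.7322 + 0.0*(-3.7322 + 3.7322) = -3.7322
  grad(y) = -51.7864, v = y - alpha*grad = -0.7286
  prox(v) = soft_thresh(-0.7286, 0.1125) = -0.6161
Iteration 2: beta = 0.3333, y = -0.6161 + 0.3333*(-0.6161 + 3.7322) = 0.4226
  grad(y) = -1.9283, v = y - alpha*grad = 0.5345
  prox(v) = soft_thresh(0.5345, 0.1125) = 0.422
Iteration 3: beta = 0.5, y = 0.422 + 0.5*(0.422 + 0.6161) = 0.941
  grad(y) = 4.2917, v = y - alpha*grad = 0.6921
  prox(v) = soft_thresh(0.6921, 0.1125) = 0.5795
Iteration 4: beta = 0.6, y = 0.5795 + 0.6*(0.5795 - 0.422) = 0.6741
  grad(y) = 1.089, v = y - alpha*grad = 0.6109
  prox(v) = soft_thresh(0.6109, 0.1125) = 0.4984
f(x_4) = 6*0.4984^2 - 7*0.4984 + 1.94*|0.4984| = -1.0315


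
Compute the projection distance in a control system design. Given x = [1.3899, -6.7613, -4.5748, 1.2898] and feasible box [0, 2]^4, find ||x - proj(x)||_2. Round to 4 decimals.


Project each component onto [0, 2].
clip(1.3899) = 1.3899, clip(-6.7613) = 0.0, clip(-4.5748) = 0.0, clip(1.2898) = 1.2898
Projection = [1.3899, 0.0, 0.0, 1.2898]
Squared diffs: [0.0, 45.7152, 20.9288, 0.0]
Distance = sqrt(66.644) = 8.1636


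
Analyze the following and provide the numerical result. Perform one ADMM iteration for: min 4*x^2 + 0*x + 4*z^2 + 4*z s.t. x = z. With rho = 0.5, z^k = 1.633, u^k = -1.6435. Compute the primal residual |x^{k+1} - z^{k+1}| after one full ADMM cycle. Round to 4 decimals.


ADMM iteration with rho = 0.5, z^k = 1.633, u^k = -1.6435
Step 1: x-update.
Minimize 4*x^2 + 0*x + (0.5/2)*(x - 1.633 - 1.6435)^2
FOC: (2*4 + 0.5)*x = 0 + 0.5*(1.633 + 1.6435)
x^{k+1} = 0.1927
Step 2: z-update.
Minimize 4*z^2 + 4*z + (0.5/2)*(0.1927 - z - 1.6435)^2
FOC: (2*4 + 0.5)*z = -4 + 0.5*(0.1927 - 1.6435)
z^{k+1} = -0.5559
Step 3: u-update.
u^{k+1} = -1.6435 + 0.1927 + 0.5559 = -0.8948
Step 4: Primal residual = |0.1927 + 0.5559| = 0.7487


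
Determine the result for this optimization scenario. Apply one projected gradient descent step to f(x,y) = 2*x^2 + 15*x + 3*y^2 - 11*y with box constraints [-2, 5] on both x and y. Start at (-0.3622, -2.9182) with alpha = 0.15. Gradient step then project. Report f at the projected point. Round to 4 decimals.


Step 1: Compute gradient at (-0.3622, -2.9182).
grad_x = 2*2*-0.3622 + 15 = 13.5512
grad_y = 2*3*-2.9182 - 11 = -28.5092
Step 2: Gradient step.
x_raw = -0.3622 - 0.15*13.5512 = -2.3949
y_raw = -2.9182 - 0.15*-28.5092 = 1.3582
Step 3: Project onto [-2, 5].
x_proj = clip(-2.3949) = -2.0
y_proj = clip(1.3582) = 1.3582
Step 4: Evaluate f.
f(-2.0, 1.3582) = -31.406


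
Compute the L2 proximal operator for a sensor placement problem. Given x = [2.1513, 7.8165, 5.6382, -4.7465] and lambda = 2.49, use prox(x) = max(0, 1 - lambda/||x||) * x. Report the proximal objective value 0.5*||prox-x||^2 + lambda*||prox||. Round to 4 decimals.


Step 1: Compute ||x||.
||x|| = 10.9565
Step 2: Compute scaling factor.
scale = max(0, 1 - 2.49/10.9565) = 0.7727
Step 3: prox(x) = [1.6624, 6.0401, 4.3568, -3.6678]
||prox(x)|| = 8.4665
Step 4: Proximal objective.
0.5*||prox-x||^2 = 3.1001
lambda*||prox|| = 21.0816
Total = 24.1816


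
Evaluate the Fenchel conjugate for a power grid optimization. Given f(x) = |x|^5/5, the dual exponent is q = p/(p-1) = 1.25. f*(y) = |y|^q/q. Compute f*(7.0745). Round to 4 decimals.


The conjugate exponent q satisfies 1/p + 1/q = 1.
p = 5, so q = 5/(5 - 1) = 1.25
|y|^q = 7.0745^1.25 = 11.5377
f*(7.0745) = 11.5377 / 1.25 = 9.2302


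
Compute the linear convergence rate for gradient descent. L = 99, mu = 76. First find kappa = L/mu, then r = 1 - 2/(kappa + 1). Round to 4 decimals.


Step 1: Compute the condition number.
kappa = L/mu = 99/76 = 1.3026
Step 2: Compute the convergence rate.
r = 1 - 2/(kappa + 1) = 1 - 2*mu/(L + mu) = (L - mu)/(L + mu) = 23/175 = 0.1314


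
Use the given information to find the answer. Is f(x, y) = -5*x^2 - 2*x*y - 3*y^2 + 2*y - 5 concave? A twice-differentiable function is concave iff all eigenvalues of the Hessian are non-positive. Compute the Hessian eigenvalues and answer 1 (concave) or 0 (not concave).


The Hessian of f(x,y) = -5*x^2 - 2*x*y - 3*y^2 + 2*y - 5 is:
H = [[-10, -2], [-2, -6]]
Trace = -10 - 6 = -16
Determinant = -10*-6 - (-2)^2 = 56
Discriminant = (-16)^2 - 4*56 = 32.0
Eigenvalues: lambda_1 = -10.8284, lambda_2 = -5.1716
The function is concave.

1


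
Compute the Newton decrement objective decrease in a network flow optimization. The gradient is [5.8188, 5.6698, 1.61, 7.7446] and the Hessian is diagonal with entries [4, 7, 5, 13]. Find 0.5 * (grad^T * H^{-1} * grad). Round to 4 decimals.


Step 1: H is diagonal, so H^(-1) * g = [1.4547, 0.81, 0.322, 0.5957].
Step 2: g^T H^(-1) g = sum_i g_i^2 / H_ii
  = (5.8188)^2/4 + (5.6698)^2/7 + (1.61)^2/5 + (7.7446)^2/13
  = 8.4646 + 4.5924 + 0.5184 + 4.6138 = 18.1892
Step 3: Objective decrease = 0.5 * g^T H^(-1) g = 9.0946


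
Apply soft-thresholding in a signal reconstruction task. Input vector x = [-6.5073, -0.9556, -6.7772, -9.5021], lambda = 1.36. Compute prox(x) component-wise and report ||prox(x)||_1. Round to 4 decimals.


Soft-thresholding with lambda = 1.36:
prox(-6.5073) = sign(-6.5073)*max(|-6.5073| - 1.36, 0) = -5.1473
prox(-0.9556) = sign(-0.9556)*max(|-0.9556| - 1.36, 0) = 0.0
prox(-6.7772) = sign(-6.7772)*max(|-6.7772| - 1.36, 0) = -5.4172
prox(-9.5021) = sign(-9.5021)*max(|-9.5021| - 1.36, 0) = -8.1421
prox(x) = [-5.1473, 0.0, -5.4172, -8.1421]
||prox(x)||_1 = 5.1473 + 0.0 + 5.4172 + 8.1421 = 18.7066


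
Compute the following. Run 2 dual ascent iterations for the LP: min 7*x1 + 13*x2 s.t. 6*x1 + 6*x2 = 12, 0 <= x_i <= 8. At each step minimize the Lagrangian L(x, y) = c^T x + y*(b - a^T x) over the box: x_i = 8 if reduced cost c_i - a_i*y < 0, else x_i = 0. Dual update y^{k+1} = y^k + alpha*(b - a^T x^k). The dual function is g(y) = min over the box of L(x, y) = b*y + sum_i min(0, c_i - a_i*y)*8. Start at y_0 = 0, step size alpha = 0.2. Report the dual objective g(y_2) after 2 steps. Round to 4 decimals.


Dual ascent for LP: min 7*x1 + 13*x2, 6*x1 + 6*x2 = 12, 0 <= x_i <= 8
Step 1: y^k = 0.0, reduced costs: (7.0, 13.0)
  x^k = (0.0, 0.0), subgradient = b - a^T x = 12.0
  y^{k+1} = 0.0 + 0.2*12.0 = 2.4
Step 2: y^k = 2.4, reduced costs: (-7.4, -1.4)
  x^k = (8.0, 8.0), subgradient = b - a^T x = -84.0
  y^{k+1} = 2.4 + 0.2*-84.0 = -14.4
Dual objective at y_2 = -14.4: reduced costs (93.4, 99.4), box minimizer x = (0.0, 0.0)
g(y_2) = b*y + (c1 - a1*y)*x1 + (c2 - a2*y)*x2 = 12*(-14.4) + 93.4*0.0 + 99.4*0.0 = -172.8 + 0.0 + 0.0 = -172.8
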